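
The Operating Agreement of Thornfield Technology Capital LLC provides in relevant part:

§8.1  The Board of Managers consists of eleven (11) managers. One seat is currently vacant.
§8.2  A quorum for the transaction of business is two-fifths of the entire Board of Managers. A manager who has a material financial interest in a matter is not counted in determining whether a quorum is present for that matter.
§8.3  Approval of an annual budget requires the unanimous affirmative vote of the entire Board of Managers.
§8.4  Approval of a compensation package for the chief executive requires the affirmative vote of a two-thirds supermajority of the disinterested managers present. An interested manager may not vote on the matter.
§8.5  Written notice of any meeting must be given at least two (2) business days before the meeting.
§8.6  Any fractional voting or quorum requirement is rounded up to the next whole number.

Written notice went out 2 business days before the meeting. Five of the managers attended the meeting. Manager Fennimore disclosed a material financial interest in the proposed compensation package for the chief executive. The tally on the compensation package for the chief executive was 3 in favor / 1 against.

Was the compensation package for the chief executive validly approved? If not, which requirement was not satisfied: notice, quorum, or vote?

Invalid — quorum requirement not satisfied.

Notice: 2 business days given; 2 required (2 ≥ 2). Satisfied.
Quorum: 5 present, but the 1 interested manager does not count, leaving 4. Quorum is 5. Not satisfied.
Vote: the compensation package for the chief executive requires two-thirds of the disinterested managers present (5 − 1 = 4). 2/3 of 4 = 2.67, rounded up to 3, so 3 affirmative votes are needed; 3 voted in favor. Satisfied. (Moot — without a quorum no business can be validly transacted.)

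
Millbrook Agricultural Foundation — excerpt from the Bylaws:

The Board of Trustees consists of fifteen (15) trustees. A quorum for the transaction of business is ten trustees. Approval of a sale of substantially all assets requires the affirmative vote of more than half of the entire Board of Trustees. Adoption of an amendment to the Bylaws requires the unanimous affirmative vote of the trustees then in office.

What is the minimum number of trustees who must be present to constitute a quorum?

10

The quorum is fixed at 10.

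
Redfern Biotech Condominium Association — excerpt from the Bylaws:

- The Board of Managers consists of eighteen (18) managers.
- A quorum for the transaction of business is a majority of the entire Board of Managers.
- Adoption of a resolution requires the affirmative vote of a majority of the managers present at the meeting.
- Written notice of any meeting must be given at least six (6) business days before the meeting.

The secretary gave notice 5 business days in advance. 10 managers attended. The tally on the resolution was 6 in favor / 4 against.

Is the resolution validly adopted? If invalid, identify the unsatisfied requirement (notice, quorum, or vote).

Notice: 5 business days given; 6 required (5 < 6). Not satisfied.
Quorum: 10 present; quorum is 10. Satisfied.
Vote: the resolution requires a majority of the managers present (10). A majority of 10 is 6, so 6 affirmative votes are needed; 6 voted in favor. Satisfied.

Invalid — notice requirement not satisfied.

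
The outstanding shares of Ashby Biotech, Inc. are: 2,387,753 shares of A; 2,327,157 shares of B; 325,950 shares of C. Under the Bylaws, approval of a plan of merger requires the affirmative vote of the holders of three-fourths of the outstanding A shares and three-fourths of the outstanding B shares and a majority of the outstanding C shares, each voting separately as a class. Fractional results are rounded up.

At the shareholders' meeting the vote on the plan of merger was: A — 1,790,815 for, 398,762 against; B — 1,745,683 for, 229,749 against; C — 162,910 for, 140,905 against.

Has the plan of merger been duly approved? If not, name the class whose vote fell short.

Not approved — the C shares did not give the required vote.

A: 3/4 of 2387753 = 1790814.75, rounded up to 1790815; 1,790,815 required, 1,790,815 in favor — approved.
B: 3/4 of 2327157 = 1745367.75, rounded up to 1745368; 1,745,368 required, 1,745,683 in favor — approved.
C: a majority of 325950 is 162976; 162,976 required, 162,910 in favor — not approved.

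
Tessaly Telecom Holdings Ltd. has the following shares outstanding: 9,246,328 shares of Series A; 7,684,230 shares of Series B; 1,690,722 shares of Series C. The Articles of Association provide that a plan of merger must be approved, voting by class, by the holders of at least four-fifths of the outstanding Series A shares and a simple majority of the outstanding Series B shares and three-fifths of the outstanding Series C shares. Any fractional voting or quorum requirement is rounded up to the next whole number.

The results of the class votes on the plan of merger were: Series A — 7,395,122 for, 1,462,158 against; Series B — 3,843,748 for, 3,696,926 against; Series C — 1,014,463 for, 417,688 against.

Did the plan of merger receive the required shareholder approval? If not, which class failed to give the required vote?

Not approved — the Series A shares did not give the required vote.

Series A: 4/5 of 9246328 = 7397062.40, rounded up to 7397063; 7,397,063 required, 7,395,122 in favor — not approved.
Series B: a majority of 7684230 is 3842116; 3,842,116 required, 3,843,748 in favor — approved.
Series C: 3/5 of 1690722 = 1014433.20, rounded up to 1014434; 1,014,434 required, 1,014,463 in favor — approved.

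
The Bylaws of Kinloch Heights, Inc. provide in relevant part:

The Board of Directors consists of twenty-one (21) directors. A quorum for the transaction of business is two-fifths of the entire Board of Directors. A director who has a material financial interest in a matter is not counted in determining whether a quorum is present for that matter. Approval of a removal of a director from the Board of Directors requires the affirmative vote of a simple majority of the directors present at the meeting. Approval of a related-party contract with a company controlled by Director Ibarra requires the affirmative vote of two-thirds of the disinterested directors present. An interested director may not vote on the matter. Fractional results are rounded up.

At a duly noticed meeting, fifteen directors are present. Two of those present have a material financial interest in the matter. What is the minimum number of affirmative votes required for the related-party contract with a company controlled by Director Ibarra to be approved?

The related-party contract with a company controlled by Director Ibarra requires two-thirds of the disinterested directors present (15 − 2 = 13).
2/3 of 13 = 8.67, rounded up to 9.

9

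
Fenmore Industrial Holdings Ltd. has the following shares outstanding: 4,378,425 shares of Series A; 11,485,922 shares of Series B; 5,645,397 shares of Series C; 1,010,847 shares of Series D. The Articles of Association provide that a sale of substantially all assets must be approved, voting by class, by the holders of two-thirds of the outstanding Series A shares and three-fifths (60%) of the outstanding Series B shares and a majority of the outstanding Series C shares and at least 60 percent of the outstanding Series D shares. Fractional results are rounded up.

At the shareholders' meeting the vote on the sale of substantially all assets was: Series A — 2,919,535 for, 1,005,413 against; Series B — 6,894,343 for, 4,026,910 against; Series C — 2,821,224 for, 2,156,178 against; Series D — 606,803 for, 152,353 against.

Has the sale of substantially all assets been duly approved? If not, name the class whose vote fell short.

Series A: 2/3 of 4378425 = 2918950; 2,918,950 required, 2,919,535 in favor — approved.
Series B: 3/5 of 11485922 = 6891553.20, rounded up to 6891554; 6,891,554 required, 6,894,343 in favor — approved.
Series C: a majority of 5645397 is 2822699; 2,822,699 required, 2,821,224 in favor — not approved.
Series D: 3/5 of 1010847 = 606508.20, rounded up to 606509; 606,509 required, 606,803 in favor — approved.

Not approved — the Series C shares did not give the required vote.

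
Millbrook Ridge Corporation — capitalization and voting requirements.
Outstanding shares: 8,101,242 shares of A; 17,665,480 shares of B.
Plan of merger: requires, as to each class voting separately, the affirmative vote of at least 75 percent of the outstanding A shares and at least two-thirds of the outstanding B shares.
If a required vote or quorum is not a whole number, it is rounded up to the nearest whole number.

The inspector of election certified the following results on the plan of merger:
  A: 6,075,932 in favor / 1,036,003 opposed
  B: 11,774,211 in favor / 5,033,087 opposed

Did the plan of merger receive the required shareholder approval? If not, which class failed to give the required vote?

A: 3/4 of 8101242 = 6075931.50, rounded up to 6075932; 6,075,932 required, 6,075,932 in favor — approved.
B: 2/3 of 17665480 = 11776986.67, rounded up to 11776987; 11,776,987 required, 11,774,211 in favor — not approved.

Not approved — the B shares did not give the required vote.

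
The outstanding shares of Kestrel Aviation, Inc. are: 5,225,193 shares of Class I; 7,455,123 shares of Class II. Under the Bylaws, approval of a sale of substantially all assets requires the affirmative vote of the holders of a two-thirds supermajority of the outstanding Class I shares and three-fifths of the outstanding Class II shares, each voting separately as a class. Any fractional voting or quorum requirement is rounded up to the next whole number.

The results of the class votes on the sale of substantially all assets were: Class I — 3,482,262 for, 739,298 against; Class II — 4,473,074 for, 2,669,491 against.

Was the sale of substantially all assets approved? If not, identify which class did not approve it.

Class I: 2/3 of 5225193 = 3483462; 3,483,462 required, 3,482,262 in favor — not approved.
Class II: 3/5 of 7455123 = 4473073.80, rounded up to 4473074; 4,473,074 required, 4,473,074 in favor — approved.

Not approved — the Class I shares did not give the required vote.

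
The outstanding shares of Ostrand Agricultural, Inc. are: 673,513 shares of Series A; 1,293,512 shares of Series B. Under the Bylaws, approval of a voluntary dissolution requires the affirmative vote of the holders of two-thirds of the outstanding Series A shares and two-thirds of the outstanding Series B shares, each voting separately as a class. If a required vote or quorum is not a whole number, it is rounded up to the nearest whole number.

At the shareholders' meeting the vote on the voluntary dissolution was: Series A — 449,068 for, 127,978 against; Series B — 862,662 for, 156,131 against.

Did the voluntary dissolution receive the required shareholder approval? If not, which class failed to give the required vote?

Approved — every class gave the required vote.

Series A: 2/3 of 673513 = 449008.67, rounded up to 449009; 449,009 required, 449,068 in favor — approved.
Series B: 2/3 of 1293512 = 862341.33, rounded up to 862342; 862,342 required, 862,662 in favor — approved.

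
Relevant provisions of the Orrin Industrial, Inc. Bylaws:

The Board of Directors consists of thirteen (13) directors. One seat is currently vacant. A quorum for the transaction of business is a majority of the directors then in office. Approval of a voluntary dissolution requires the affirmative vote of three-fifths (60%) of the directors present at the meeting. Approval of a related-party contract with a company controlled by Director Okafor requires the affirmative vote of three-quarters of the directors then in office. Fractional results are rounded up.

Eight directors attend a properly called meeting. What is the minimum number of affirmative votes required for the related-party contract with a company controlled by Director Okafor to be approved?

The related-party contract with a company controlled by Director Okafor requires three-fourths of the directors then in office (12).
3/4 of 12 = 9.
(Only 8 can vote, so the related-party contract with a company controlled by Director Okafor cannot pass at this meeting, but the required vote is still 9.)

9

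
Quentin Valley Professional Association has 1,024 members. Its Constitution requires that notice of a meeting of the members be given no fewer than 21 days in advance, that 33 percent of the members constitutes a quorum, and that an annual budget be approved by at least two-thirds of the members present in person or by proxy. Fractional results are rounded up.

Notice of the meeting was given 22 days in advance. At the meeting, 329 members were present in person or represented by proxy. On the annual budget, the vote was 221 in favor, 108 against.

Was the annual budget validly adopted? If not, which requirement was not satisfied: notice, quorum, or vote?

Notice: 22 days given; 21 required. Satisfied.
Quorum: 33% of 1,024 = 337.92, rounded up to 338; 329 present. Not satisfied.
Vote: requires two-thirds of those present (329); 2/3 of 329 = 219.33, rounded up to 220, so 220 needed; 221 in favor. Satisfied.

Invalid — quorum requirement not satisfied.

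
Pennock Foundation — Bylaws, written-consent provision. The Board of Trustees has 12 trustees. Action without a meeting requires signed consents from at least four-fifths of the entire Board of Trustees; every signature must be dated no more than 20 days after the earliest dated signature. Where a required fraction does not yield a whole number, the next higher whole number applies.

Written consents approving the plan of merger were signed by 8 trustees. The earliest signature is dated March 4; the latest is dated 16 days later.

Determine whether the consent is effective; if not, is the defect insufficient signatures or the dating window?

Not effective — insufficient signatures.

Signatures required: at least four-fifths of 12 — 4/5 of 12 = 9.60, rounded up to 10, so 10 needed; 8 signed. Insufficient.
Dating window: the latest signature is 16 days after the earliest; the limit is 20 days. Within the window.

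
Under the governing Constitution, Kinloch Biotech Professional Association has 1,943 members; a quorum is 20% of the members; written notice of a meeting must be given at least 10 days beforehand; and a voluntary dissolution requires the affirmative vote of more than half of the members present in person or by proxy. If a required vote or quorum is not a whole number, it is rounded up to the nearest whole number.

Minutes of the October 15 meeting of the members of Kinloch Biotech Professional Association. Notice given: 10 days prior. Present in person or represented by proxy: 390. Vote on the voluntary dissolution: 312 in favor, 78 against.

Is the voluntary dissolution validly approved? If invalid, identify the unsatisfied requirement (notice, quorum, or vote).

Valid — all requirements satisfied.

Notice: 10 days given; 10 required. Satisfied.
Quorum: 20% of 1,943 = 388.60, rounded up to 389; 390 present. Satisfied.
Vote: requires a majority of those present (390); a majority of 390 is 196, so 196 needed; 312 in favor. Satisfied.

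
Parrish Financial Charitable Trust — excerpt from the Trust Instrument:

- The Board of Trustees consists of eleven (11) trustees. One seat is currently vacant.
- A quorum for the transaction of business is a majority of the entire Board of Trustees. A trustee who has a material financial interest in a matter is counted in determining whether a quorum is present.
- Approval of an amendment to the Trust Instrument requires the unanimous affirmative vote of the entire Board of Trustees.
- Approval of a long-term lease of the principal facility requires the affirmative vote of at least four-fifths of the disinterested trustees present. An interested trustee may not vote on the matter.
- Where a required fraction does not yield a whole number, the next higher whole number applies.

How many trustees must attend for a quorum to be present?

6

A majority of 11 is 6.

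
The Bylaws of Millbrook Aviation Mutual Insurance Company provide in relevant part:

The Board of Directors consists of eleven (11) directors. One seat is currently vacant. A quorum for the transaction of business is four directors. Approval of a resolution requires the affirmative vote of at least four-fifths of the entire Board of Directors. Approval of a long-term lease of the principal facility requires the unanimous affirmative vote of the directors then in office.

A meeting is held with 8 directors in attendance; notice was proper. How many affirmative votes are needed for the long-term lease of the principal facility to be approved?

10

The long-term lease of the principal facility requires the unanimous vote of the directors then in office (10).
Unanimous means all 10.
(Only 8 can vote, so the long-term lease of the principal facility cannot pass at this meeting, but the required vote is still 10.)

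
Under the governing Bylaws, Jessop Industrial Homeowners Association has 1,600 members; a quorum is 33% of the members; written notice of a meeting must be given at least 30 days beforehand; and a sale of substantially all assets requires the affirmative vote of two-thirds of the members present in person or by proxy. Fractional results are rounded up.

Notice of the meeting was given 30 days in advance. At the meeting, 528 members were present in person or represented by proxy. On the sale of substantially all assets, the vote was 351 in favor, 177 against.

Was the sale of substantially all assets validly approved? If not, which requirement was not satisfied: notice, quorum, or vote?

Invalid — vote requirement not satisfied.

Notice: 30 days given; 30 required. Satisfied.
Quorum: 33% of 1,600 = 528; 528 present. Satisfied.
Vote: requires two-thirds of those present (528); 2/3 of 528 = 352, so 352 needed; 351 in favor. Not satisfied.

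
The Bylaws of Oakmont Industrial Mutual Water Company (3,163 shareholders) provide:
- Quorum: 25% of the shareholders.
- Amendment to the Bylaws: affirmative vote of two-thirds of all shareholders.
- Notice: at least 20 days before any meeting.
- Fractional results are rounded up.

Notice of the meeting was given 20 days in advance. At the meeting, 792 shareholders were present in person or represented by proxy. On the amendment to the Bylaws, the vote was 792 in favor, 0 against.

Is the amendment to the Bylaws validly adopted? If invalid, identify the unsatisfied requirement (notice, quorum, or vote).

Notice: 20 days given; 20 required. Satisfied.
Quorum: 25% of 3,163 = 790.75, rounded up to 791; 792 present. Satisfied.
Vote: requires two-thirds of all shareholders (3,163); 2/3 of 3163 = 2108.67, rounded up to 2109, so 2,109 needed; 792 in favor. Not satisfied.

Invalid — vote requirement not satisfied.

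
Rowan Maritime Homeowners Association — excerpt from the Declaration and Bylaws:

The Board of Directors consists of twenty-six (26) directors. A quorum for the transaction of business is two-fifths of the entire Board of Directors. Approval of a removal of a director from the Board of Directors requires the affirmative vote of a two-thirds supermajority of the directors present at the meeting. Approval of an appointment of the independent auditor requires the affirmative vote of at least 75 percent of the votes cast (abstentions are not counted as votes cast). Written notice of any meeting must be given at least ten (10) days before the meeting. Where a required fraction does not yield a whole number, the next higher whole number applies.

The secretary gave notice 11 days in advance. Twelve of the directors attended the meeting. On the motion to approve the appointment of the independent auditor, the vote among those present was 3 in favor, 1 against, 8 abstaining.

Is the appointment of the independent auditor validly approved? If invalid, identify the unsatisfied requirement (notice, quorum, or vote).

Valid — all requirements satisfied.

Notice: 11 days given; 10 required (11 ≥ 10). Satisfied.
Quorum: 12 present; quorum is 11. Satisfied.
Vote: the appointment of the independent auditor requires three-fourths of the votes cast (12 present − 8 abstaining = 4). 3/4 of 4 = 3, so 3 affirmative votes are needed; 3 voted in favor. Satisfied.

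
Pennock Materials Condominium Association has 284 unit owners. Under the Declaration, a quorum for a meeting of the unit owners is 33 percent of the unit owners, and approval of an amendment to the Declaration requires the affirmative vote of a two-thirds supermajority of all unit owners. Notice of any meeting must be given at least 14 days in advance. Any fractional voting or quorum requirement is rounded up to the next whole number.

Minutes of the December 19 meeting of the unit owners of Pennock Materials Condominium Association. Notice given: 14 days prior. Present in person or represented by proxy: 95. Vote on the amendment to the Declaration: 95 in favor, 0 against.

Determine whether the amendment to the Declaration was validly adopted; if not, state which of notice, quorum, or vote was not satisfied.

Notice: 14 days given; 14 required. Satisfied.
Quorum: 33% of 284 = 93.72, rounded up to 94; 95 present. Satisfied.
Vote: requires two-thirds of all unit owners (284); 2/3 of 284 = 189.33, rounded up to 190, so 190 needed; 95 in favor. Not satisfied.

Invalid — vote requirement not satisfied.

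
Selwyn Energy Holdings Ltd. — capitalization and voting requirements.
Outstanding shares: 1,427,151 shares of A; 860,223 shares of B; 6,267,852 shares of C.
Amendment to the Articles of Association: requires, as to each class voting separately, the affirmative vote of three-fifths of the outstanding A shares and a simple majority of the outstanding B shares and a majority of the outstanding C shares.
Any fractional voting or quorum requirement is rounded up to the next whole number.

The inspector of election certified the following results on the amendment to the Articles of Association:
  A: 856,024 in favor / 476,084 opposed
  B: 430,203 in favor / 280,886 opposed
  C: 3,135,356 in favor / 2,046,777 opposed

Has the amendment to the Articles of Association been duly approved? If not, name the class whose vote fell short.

Not approved — the A shares did not give the required vote.

A: 3/5 of 1427151 = 856290.60, rounded up to 856291; 856,291 required, 856,024 in favor — not approved.
B: a majority of 860223 is 430112; 430,112 required, 430,203 in favor — approved.
C: a majority of 6267852 is 3133927; 3,133,927 required, 3,135,356 in favor — approved.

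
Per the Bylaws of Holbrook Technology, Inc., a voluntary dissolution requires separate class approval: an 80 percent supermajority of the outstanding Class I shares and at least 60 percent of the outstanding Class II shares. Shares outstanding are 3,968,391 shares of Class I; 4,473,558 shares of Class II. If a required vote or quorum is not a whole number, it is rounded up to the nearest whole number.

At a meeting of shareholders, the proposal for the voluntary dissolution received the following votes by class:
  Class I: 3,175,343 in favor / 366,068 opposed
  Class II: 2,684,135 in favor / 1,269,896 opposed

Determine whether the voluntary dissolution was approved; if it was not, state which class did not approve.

Class I: 4/5 of 3968391 = 3174712.80, rounded up to 3174713; 3,174,713 required, 3,175,343 in favor — approved.
Class II: 3/5 of 4473558 = 2684134.80, rounded up to 2684135; 2,684,135 required, 2,684,135 in favor — approved.

Approved — every class gave the required vote.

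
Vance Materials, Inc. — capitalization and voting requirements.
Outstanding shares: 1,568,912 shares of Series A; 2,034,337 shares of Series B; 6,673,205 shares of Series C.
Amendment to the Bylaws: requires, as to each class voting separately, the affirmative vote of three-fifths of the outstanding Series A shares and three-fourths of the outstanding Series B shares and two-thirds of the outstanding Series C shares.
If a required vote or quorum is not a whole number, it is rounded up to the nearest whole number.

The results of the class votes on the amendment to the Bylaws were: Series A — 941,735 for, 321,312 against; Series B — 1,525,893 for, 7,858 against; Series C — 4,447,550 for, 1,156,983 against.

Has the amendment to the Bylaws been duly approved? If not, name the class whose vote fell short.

Series A: 3/5 of 1568912 = 941347.20, rounded up to 941348; 941,348 required, 941,735 in favor — approved.
Series B: 3/4 of 2034337 = 1525752.75, rounded up to 1525753; 1,525,753 required, 1,525,893 in favor — approved.
Series C: 2/3 of 6673205 = 4448803.33, rounded up to 4448804; 4,448,804 required, 4,447,550 in favor — not approved.

Not approved — the Series C shares did not give the required vote.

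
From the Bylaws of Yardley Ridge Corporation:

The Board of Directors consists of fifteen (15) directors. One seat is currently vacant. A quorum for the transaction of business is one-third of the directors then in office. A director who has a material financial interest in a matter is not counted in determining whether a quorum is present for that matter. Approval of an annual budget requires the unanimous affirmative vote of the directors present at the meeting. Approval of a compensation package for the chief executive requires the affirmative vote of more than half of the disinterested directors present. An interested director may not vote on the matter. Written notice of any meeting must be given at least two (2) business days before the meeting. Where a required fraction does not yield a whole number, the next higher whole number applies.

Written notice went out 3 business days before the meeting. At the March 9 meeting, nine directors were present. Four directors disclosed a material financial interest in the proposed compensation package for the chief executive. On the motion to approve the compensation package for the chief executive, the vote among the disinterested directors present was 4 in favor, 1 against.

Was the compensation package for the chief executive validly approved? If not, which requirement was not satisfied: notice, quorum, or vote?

Valid — all requirements satisfied.

Notice: 3 business days given; 2 required (3 ≥ 2). Satisfied.
Quorum: 9 present, but the 4 interested directors do not count, leaving 5. Quorum is 5. Satisfied.
Vote: the compensation package for the chief executive requires a majority of the disinterested directors present (9 − 4 = 5). A majority of 5 is 3, so 3 affirmative votes are needed; 4 voted in favor. Satisfied.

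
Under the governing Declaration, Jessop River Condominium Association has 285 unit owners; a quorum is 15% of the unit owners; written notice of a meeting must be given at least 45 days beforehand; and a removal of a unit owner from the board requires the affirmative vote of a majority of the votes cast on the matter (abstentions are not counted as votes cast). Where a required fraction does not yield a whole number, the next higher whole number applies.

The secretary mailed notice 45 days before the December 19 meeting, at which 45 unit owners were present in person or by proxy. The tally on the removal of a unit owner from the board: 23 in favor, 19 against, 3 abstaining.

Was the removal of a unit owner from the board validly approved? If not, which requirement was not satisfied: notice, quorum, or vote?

Valid — all requirements satisfied.

Notice: 45 days given; 45 required. Satisfied.
Quorum: 15% of 285 = 42.75, rounded up to 43; 45 present. Satisfied.
Vote: requires a majority of the votes cast (45 − 3 abstaining = 42); a majority of 42 is 22, so 22 needed; 23 in favor. Satisfied.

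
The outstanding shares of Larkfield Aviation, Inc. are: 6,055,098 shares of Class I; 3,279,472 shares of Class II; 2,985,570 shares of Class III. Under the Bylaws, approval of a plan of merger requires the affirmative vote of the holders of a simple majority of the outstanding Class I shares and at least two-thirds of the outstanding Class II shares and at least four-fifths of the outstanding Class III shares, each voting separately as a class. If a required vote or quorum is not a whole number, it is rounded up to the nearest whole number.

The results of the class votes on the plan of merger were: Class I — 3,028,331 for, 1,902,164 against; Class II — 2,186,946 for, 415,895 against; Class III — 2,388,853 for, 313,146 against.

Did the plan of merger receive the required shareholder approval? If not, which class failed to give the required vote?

Class I: a majority of 6055098 is 3027550; 3,027,550 required, 3,028,331 in favor — approved.
Class II: 2/3 of 3279472 = 2186314.67, rounded up to 2186315; 2,186,315 required, 2,186,946 in favor — approved.
Class III: 4/5 of 2985570 = 2388456; 2,388,456 required, 2,388,853 in favor — approved.

Approved — every class gave the required vote.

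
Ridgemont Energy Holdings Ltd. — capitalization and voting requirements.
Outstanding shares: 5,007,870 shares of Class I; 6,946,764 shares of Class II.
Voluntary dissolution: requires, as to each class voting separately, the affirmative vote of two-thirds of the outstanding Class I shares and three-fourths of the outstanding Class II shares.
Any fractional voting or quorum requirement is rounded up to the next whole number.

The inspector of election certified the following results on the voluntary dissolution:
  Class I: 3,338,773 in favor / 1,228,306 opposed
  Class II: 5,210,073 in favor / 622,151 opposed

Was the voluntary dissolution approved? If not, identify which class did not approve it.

Approved — every class gave the required vote.

Class I: 2/3 of 5007870 = 3338580; 3,338,580 required, 3,338,773 in favor — approved.
Class II: 3/4 of 6946764 = 5210073; 5,210,073 required, 5,210,073 in favor — approved.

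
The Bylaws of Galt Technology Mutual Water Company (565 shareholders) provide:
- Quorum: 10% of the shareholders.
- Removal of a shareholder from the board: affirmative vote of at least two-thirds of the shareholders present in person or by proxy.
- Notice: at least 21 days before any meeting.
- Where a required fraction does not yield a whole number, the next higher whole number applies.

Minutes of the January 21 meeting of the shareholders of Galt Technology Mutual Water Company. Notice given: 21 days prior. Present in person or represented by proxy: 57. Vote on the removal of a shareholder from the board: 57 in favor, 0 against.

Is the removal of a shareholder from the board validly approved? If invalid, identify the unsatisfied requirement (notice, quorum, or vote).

Valid — all requirements satisfied.

Notice: 21 days given; 21 required. Satisfied.
Quorum: 10% of 565 = 56.50, rounded up to 57; 57 present. Satisfied.
Vote: requires two-thirds of those present (57); 2/3 of 57 = 38, so 38 needed; 57 in favor. Satisfied.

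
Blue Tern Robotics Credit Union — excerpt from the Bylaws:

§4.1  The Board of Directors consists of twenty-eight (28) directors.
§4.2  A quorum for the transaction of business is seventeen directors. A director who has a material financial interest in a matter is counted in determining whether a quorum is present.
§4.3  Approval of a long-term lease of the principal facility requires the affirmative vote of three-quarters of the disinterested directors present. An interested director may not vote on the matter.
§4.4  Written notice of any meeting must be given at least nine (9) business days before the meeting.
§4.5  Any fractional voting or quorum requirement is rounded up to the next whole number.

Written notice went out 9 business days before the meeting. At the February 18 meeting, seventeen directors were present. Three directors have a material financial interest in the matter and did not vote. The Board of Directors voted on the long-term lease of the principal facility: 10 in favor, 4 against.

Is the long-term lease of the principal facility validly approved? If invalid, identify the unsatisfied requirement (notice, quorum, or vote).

Invalid — vote requirement not satisfied.

Notice: 9 business days given; 9 required (9 ≥ 9). Satisfied.
Quorum: 17 present (interested directors count toward quorum); quorum is 17. Satisfied.
Vote: the long-term lease of the principal facility requires three-fourths of the disinterested directors present (17 − 3 = 14). 3/4 of 14 = 10.50, rounded up to 11, so 11 affirmative votes are needed; 10 voted in favor. Not satisfied.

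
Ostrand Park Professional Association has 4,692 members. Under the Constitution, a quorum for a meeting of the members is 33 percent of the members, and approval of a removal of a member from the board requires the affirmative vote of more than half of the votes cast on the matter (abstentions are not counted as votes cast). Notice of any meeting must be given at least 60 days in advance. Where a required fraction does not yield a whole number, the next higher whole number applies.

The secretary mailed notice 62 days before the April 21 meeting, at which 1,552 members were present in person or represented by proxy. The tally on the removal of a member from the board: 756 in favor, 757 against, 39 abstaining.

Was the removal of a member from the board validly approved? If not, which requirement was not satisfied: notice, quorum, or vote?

Notice: 62 days given; 60 required. Satisfied.
Quorum: 33% of 4,692 = 1,548.36, rounded up to 1,549; 1,552 present. Satisfied.
Vote: requires a majority of the votes cast (1,552 − 39 abstaining = 1,513); a majority of 1513 is 757, so 757 needed; 756 in favor. Not satisfied.

Invalid — vote requirement not satisfied.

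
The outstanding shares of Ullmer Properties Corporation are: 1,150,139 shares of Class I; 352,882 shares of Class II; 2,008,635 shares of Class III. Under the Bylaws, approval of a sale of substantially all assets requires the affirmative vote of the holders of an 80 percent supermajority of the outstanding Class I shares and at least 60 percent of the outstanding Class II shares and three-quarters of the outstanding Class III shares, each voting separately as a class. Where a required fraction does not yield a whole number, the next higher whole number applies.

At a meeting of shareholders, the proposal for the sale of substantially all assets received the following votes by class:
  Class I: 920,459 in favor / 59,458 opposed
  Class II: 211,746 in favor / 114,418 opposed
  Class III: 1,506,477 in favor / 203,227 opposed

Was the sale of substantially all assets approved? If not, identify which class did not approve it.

Approved — every class gave the required vote.

Class I: 4/5 of 1150139 = 920111.20, rounded up to 920112; 920,112 required, 920,459 in favor — approved.
Class II: 3/5 of 352882 = 211729.20, rounded up to 211730; 211,730 required, 211,746 in favor — approved.
Class III: 3/4 of 2008635 = 1506476.25, rounded up to 1506477; 1,506,477 required, 1,506,477 in favor — approved.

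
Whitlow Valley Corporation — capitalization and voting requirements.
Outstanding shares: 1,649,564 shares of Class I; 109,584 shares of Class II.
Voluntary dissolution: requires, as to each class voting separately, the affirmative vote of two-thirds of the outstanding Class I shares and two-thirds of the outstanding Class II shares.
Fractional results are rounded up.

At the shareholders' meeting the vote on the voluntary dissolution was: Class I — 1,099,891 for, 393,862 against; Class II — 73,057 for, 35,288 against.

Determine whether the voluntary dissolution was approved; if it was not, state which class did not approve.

Approved — every class gave the required vote.

Class I: 2/3 of 1649564 = 1099709.33, rounded up to 1099710; 1,099,710 required, 1,099,891 in favor — approved.
Class II: 2/3 of 109584 = 73056; 73,056 required, 73,057 in favor — approved.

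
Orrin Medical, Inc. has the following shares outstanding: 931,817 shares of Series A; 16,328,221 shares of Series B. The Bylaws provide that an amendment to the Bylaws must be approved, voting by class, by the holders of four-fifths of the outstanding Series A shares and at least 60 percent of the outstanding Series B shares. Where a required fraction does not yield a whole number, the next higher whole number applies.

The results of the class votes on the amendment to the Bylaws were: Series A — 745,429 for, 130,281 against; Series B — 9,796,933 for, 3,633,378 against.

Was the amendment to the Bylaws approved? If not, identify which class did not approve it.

Not approved — the Series A shares did not give the required vote.

Series A: 4/5 of 931817 = 745453.60, rounded up to 745454; 745,454 required, 745,429 in favor — not approved.
Series B: 3/5 of 16328221 = 9796932.60, rounded up to 9796933; 9,796,933 required, 9,796,933 in favor — approved.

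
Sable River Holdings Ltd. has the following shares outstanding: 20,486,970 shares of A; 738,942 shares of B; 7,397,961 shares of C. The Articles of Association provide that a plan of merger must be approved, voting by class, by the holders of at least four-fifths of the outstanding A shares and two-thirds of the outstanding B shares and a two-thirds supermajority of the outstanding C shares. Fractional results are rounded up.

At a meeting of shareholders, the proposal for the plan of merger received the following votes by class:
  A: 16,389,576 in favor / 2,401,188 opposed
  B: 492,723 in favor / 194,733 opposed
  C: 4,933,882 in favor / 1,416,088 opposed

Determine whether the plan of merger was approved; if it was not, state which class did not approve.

Approved — every class gave the required vote.

A: 4/5 of 20486970 = 16389576; 16,389,576 required, 16,389,576 in favor — approved.
B: 2/3 of 738942 = 492628; 492,628 required, 492,723 in favor — approved.
C: 2/3 of 7397961 = 4931974; 4,931,974 required, 4,933,882 in favor — approved.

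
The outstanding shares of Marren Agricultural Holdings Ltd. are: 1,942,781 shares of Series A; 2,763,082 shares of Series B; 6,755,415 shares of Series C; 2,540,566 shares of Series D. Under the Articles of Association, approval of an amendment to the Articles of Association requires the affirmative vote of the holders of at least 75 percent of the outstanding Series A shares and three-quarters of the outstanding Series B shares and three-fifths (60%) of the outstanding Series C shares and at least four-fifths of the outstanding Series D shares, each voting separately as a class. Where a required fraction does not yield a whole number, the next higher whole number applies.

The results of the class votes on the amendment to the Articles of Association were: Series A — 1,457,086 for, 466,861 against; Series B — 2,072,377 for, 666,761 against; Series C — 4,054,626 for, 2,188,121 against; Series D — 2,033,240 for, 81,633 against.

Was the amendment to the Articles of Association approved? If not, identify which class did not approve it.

Approved — every class gave the required vote.

Series A: 3/4 of 1942781 = 1457085.75, rounded up to 1457086; 1,457,086 required, 1,457,086 in favor — approved.
Series B: 3/4 of 2763082 = 2072311.50, rounded up to 2072312; 2,072,312 required, 2,072,377 in favor — approved.
Series C: 3/5 of 6755415 = 4053249; 4,053,249 required, 4,054,626 in favor — approved.
Series D: 4/5 of 2540566 = 2032452.80, rounded up to 2032453; 2,032,453 required, 2,033,240 in favor — approved.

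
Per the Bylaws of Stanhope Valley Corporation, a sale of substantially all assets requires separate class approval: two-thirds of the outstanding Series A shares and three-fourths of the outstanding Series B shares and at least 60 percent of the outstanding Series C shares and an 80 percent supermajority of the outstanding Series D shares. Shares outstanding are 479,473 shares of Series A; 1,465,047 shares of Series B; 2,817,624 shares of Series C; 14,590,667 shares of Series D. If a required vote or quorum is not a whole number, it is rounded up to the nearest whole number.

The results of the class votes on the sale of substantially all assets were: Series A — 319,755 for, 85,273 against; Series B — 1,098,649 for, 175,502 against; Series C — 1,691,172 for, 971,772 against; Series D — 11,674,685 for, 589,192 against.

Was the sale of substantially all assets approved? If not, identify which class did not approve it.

Series A: 2/3 of 479473 = 319648.67, rounded up to 319649; 319,649 required, 319,755 in favor — approved.
Series B: 3/4 of 1465047 = 1098785.25, rounded up to 1098786; 1,098,786 required, 1,098,649 in favor — not approved.
Series C: 3/5 of 2817624 = 1690574.40, rounded up to 1690575; 1,690,575 required, 1,691,172 in favor — approved.
Series D: 4/5 of 14590667 = 11672533.60, rounded up to 11672534; 11,672,534 required, 11,674,685 in favor — approved.

Not approved — the Series B shares did not give the required vote.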